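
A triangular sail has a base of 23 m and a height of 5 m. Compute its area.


Shape: triangle
Base b = 23 m, Height h = 5 m
Formula: A = (1/2) * b * h
A = 0.5 * 23 * 5
A = 0.5 * 115
A = 57.5
57.5 m^2


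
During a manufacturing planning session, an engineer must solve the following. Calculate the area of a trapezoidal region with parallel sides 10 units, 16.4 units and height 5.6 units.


Shape: trapezoid
Parallel sides a = 10 units, b = 16.4 units; Height h = 5.6 units
Formula: A = (a + b) * h / 2
a + b = 10 + 16.4 = 26.4
A = 26.4 * 5.6 / 2
A = 147.84 / 2
A = 73.92
73.92 units^2


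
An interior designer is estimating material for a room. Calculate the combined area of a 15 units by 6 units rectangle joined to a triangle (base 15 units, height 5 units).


Composite shape: rectangle + triangle
Rectangle area = 15 * 6 = 90
Triangle area = 0.5 * 15 * 5 = 37.5
Total = 90 + 37.5
Total = 127.5
127.5 units^2


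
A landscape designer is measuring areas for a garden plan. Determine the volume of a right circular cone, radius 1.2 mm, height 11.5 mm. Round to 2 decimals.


Shape: cone
Radius r = 1.2 mm, Height h = 11.5 mm
Formula: V = (1/3) * pi * r^2 * h
r^2 = 1.44
pi * r^2 * h = pi * 1.44 * 11.5 = 16.56 * pi
V = 16.56 * pi / 3
V = 17.34
17.34 mm^3


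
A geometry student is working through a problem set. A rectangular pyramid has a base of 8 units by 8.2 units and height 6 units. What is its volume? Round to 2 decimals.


Shape: rectangular pyramid
Base: 8 units x 8.2 units, Height h = 6 units
Formula: V = (1/3) * base_area * h
base_area = 8 * 8.2 = 65.6
base_area * h = 65.6 * 6 = 393.6
V = 393.6 / 3
V = 131.2
131.2 units^3


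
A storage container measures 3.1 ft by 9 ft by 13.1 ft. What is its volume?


Shape: rectangular prism
l = 3.1 ft, w = 9 ft, h = 13.1 ft
Formula: V = l * w * h
V = 3.1 * 9 * 13.1
V = 27.9 * 13.1
V = 365.49
365.49 ft^3


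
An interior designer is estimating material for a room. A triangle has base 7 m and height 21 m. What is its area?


Shape: triangle
Base b = 7 m, Height h = 21 m
Formula: A = (1/2) * b * h
A = 0.5 * 7 * 21
A = 0.5 * 147
A = 73.5
73.5 m^2


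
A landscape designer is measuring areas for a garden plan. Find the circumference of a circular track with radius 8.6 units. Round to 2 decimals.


Shape: circle
Radius r = 8.6 units
Formula: C = 2 * pi * r
C = 2 * pi * 8.6
C = 17.2 * pi
C = 54.04
54.04 units


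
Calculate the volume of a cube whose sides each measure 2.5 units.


Shape: cube
Side s = 2.5 units
Formula: V = s^3
V = 2.5 * 2.5 * 2.5
V = 6.25 * 2.5
V = 15.625
15.625 units^3


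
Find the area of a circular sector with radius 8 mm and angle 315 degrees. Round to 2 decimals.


Shape: circular sector
Radius r = 8 mm, Angle = 315 degrees
Formula: A = (angle/360) * pi * r^2
r^2 = 64
Fraction of circle = 315/360
A = (315/360) * pi * 64
A = 56 * pi
A = 175.93
175.93 mm^2


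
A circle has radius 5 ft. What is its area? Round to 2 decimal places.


Shape: circle
Radius r = 5 ft
Formula: A = pi * r^2
r^2 = 5^2 = 25
A = pi * 25
A = 78.54
78.54 ft^2


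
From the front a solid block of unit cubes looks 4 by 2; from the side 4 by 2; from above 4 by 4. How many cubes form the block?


Orthographic views of a solid rectangular block:
Front view 4 x 2 -> length = 4, height = 2
Side view 4 x 2 -> width = 4, height = 2 (consistent)
Top view 4 x 4 -> confirms length = 4, width = 4
The block is 4 x 4 x 2.
Total unit cubes = 4 * 4 * 2 = 32
32 unit cubes


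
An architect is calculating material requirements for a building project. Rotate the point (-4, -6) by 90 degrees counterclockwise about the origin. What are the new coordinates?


Transformation: rotation about the origin
Original point: (-4, -6)
Rule for 90 deg counterclockwise: (x, y) -> (-y, x)
Apply: (-4, -6) -> (6, -4)
(6, -4)


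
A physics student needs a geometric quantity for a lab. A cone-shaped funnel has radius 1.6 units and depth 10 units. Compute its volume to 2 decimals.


Shape: cone
Radius r = 1.6 units, Height h = 10 units
Formula: V = (1/3) * pi * r^2 * h
r^2 = 2.56
pi * r^2 * h = pi * 2.56 * 10 = 25.6 * pi
V = 25.6 * pi / 3
V = 26.81
26.81 units^3


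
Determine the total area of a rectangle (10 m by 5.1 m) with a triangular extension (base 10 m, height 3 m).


Composite shape: rectangle + triangle
Rectangle area = 10 * 5.1 = 51
Triangle area = 0.5 * 10 * 3 = 15
Total = 51 + 15
Total = 66
66 m^2


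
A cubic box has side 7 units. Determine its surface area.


Shape: cube
Side s = 7 units
A cube has 6 square faces.
Formula: SA = 6 * s^2
s^2 = 49
SA = 6 * 49
SA = 294
294 units^2


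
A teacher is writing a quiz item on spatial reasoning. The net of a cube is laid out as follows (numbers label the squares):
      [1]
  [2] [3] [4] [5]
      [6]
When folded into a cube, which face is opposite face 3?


Net: cross layout. Take square 3 as the base (bottom).
Fold the four squares in the horizontal row up around 3: 2 -> left, 4 -> right, 5 wraps to the top.
Fold 1 and 6 up from 3: 1 -> back, 6 -> front.
Opposite pairs are therefore: (1, 6), (2, 4), (3, 5).
Face 3 is opposite face 5.
face 5


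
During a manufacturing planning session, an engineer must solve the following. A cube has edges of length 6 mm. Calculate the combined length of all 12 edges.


Shape: cube
Side s = 6 mm
A cube has 12 edges, all equal.
Formula: total edge length = 12 * s
Total = 12 * 6
Total = 72
72 mm


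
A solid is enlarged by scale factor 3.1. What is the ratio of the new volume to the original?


Linear scale factor k = 3.1
Rule: under a linear scaling by k, volumes scale by k^3.
k^3 = 3.1 * 3.1 * 3.1
k^3 = 9.61 * 3.1
k^3 = 29.791
Volume scales by a factor of 29.791.
29.791 (dimensionless)


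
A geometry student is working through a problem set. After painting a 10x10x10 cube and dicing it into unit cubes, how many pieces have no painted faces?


Large cube: 10 x 10 x 10, cut into unit cubes.
n = 10, so n - 2 = 8
Unpainted cubes form the interior (n - 2)^3 block.
(n - 2)^3 = 8^3 = 512
512 unit cubes


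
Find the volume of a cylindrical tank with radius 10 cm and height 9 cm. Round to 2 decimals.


Shape: cylinder
Radius r = 10 cm, Height h = 9 cm
Formula: V = pi * r^2 * h
r^2 = 100
V = pi * 100 * 9
V = 900 * pi
V = 2827.43
2827.43 cm^3


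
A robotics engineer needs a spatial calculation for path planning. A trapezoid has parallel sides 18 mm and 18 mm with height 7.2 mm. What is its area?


Shape: trapezoid
Parallel sides a = 18 mm, b = 18 mm; Height h = 7.2 mm
Formula: A = (a + b) * h / 2
a + b = 18 + 18 = 36
A = 36 * 7.2 / 2
A = 259.2 / 2
A = 129.6
129.6 mm^2


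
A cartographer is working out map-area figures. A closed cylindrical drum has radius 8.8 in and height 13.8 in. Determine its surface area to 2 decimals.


Shape: closed cylinder
Radius r = 8.8 in, Height h = 13.8 in
Formula: SA = 2*pi*r^2 + 2*pi*r*h = 2*pi*r*(r + h)
r + h = 22.6
2 * r * (r + h) = 2 * 8.8 * 22.6 = 397.76
SA = 397.76 * pi
SA = 1249.6
1249.6 in^2


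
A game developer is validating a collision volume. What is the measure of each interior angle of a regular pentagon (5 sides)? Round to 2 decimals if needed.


Shape: regular pentagon (5 sides)
Formula: interior angle = (n - 2) * 180 / n
(n - 2) = 3
(n - 2) * 180 = 540
angle = 540 / 5
angle = 108
108 degrees


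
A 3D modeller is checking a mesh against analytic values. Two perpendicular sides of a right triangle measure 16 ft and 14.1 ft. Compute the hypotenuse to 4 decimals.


Shape: right triangle
Legs a = 16 ft, b = 14.1 ft
Formula: c = sqrt(a^2 + b^2)
a^2 = 256, b^2 = 198.81
a^2 + b^2 = 454.81
c = sqrt(454.81)
c = 21.3263
21.3263 ft


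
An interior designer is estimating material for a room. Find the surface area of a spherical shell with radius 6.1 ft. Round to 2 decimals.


Shape: sphere
Radius r = 6.1 ft
Formula: SA = 4 * pi * r^2
r^2 = 37.21
SA = 4 * pi * 37.21
SA = 148.84 * pi
SA = 467.59
467.59 ft^2


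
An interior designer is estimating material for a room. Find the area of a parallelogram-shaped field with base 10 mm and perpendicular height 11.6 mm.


Shape: parallelogram
Base b = 10 mm, Height h = 11.6 mm
Formula: A = b * h
A = 10 * 11.6
A = 116
116 mm^2


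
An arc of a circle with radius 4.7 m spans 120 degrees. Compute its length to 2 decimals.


Shape: circular arc
Radius r = 4.7 m, Angle = 120 degrees
Formula: L = (angle/360) * 2 * pi * r
2 * pi * r = 9.4 * pi
L = (120/360) * 9.4 * pi
L = 3.133333 * pi
L = 9.84
9.84 m


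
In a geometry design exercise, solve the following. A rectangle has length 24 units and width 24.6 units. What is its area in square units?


Shape: rectangle
Length l = 24 units, Width w = 24.6 units
Formula: A = l * w
A = 24 * 24.6
A = 590.4
590.4 units^2


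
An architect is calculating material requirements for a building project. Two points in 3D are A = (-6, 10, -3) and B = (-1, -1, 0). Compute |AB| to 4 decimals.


3D distance between two points
P1 = (-6, 10, -3), P2 = (-1, -1, 0)
Formula: d = sqrt((x2-x1)^2 + (y2-y1)^2 + (z2-z1)^2)
dx = -1 - -6 = 5
dy = -1 - 10 = -11
dz = 0 - -3 = 3
dx^2 + dy^2 + dz^2 = 25 + 121 + 9 = 155
d = sqrt(155)
d = 12.4499
12.4499 units


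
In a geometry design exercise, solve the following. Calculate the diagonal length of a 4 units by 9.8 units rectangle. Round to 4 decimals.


Shape: rectangle (diagonal via Pythagoras)
Sides: 4 units and 9.8 units
Formula: d = sqrt(l^2 + w^2)
l^2 = 16, w^2 = 96.04
l^2 + w^2 = 112.04
d = sqrt(112.04)
d = 10.5849
10.5849 units


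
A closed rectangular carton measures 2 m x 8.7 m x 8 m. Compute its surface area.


Shape: rectangular prism
l = 2 m, w = 8.7 m, h = 8 m
Formula: SA = 2(lw + lh + wh)
lw = 17.4, lh = 16, wh = 69.6
lw + lh + wh = 103
SA = 2 * 103
SA = 206
206 m^2


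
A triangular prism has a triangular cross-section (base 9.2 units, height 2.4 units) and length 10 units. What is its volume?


Shape: triangular prism
Triangle base = 9.2 units, triangle height = 2.4 units, prism length L = 10 units
Formula: V = (1/2 * b * h_tri) * L
Cross-section area = 0.5 * 9.2 * 2.4 = 11.04
V = 11.04 * 10
V = 110.4
110.4 units^3


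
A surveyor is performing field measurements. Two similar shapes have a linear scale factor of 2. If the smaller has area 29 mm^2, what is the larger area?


Linear scale factor k = 2
Original area = 29 mm^2
Rule: under a linear scaling by k, areas scale by k^2.
k^2 = 2^2 = 4
New area = 29 * 4
New area = 116
116 mm^2


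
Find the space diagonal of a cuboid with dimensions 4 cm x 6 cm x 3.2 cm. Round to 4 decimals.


Shape: rectangular box (space diagonal)
l = 4 cm, w = 6 cm, h = 3.2 cm
Visualize: the diagonal of the base, then a right triangle with that diagonal and the height.
Formula: d = sqrt(l^2 + w^2 + h^2)
l^2 + w^2 + h^2 = 16 + 36 + 10.24 = 62.24
d = sqrt(62.24)
d = 7.8892
7.8892 cm


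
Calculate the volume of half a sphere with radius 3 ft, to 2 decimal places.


Shape: hemisphere (half of a sphere)
Radius r = 3 ft
Formula: V = (1/2) * (4/3) * pi * r^3 = (2/3) * pi * r^3
r^3 = 27
(2/3) * 27 = 18
V = 18 * pi
V = 56.55
56.55 ft^3


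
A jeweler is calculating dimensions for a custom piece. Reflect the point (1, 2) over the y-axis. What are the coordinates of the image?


Transformation: reflection
Original point: (1, 2)
Rule for reflection over the y-axis: (x, y) -> (-x, y)
Apply: (1, 2) -> (-1, 2)
(-1, 2)


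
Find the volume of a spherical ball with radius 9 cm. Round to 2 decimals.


Shape: sphere
Radius r = 9 cm
Formula: V = (4/3) * pi * r^3
r^3 = 729
(4/3) * 729 = 972
V = 972 * pi
V = 3053.63
3053.63 cm^3


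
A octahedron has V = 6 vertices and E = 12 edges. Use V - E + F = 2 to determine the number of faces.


Polyhedron: octahedron
Euler's formula for convex polyhedra: V - E + F = 2
Given: V = 6 vertices and E = 12 edges
Solve for F:
F = 2 + E - V = 2 + 12 - 6 = 8
8 faces


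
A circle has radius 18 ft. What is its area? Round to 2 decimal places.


Shape: circle
Radius r = 18 ft
Formula: A = pi * r^2
r^2 = 18^2 = 324
A = pi * 324
A = 1017.88
1017.88 ft^2


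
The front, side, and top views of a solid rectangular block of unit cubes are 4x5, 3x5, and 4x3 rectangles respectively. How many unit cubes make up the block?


Orthographic views of a solid rectangular block:
Front view 4 x 5 -> length = 4, height = 5
Side view 3 x 5 -> width = 3, height = 5 (consistent)
Top view 4 x 3 -> confirms length = 4, width = 3
The block is 4 x 3 x 5.
Total unit cubes = 4 * 3 * 5 = 60
60 unit cubes


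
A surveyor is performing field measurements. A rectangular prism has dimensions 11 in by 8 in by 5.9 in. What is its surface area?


Shape: rectangular prism
l = 11 in, w = 8 in, h = 5.9 in
Formula: SA = 2(lw + lh + wh)
lw = 88, lh = 64.9, wh = 47.2
lw + lh + wh = 200.1
SA = 2 * 200.1
SA = 400.2
400.2 in^2


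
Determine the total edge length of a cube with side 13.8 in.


Shape: cube
Side s = 13.8 in
A cube has 12 edges, all equal.
Formula: total edge length = 12 * s
Total = 12 * 13.8
Total = 165.6
165.6 in


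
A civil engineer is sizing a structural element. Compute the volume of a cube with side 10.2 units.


Shape: cube
Side s = 10.2 units
Formula: V = s^3
V = 10.2 * 10.2 * 10.2
V = 104.04 * 10.2
V = 1061.208
1061.208 units^3


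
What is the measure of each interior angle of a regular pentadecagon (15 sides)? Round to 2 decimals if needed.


Shape: regular pentadecagon (15 sides)
Formula: interior angle = (n - 2) * 180 / n
(n - 2) = 13
(n - 2) * 180 = 2340
angle = 2340 / 15
angle = 156
156 degrees


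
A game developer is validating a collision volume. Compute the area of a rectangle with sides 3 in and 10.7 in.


Shape: rectangle
Length l = 3 in, Width w = 10.7 in
Formula: A = l * w
A = 3 * 10.7
A = 32.1
32.1 in^2


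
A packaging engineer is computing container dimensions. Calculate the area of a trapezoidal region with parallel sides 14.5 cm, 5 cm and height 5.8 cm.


Shape: trapezoid
Parallel sides a = 14.5 cm, b = 5 cm; Height h = 5.8 cm
Formula: A = (a + b) * h / 2
a + b = 14.5 + 5 = 19.5
A = 19.5 * 5.8 / 2
A = 113.1 / 2
A = 56.55
56.55 cm^2


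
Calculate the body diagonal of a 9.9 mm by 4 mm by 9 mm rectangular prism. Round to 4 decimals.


Shape: rectangular box (space diagonal)
l = 9.9 mm, w = 4 mm, h = 9 mm
Visualize: the diagonal of the base, then a right triangle with that diagonal and the height.
Formula: d = sqrt(l^2 + w^2 + h^2)
l^2 + w^2 + h^2 = 98.01 + 16 + 81 = 195.01
d = sqrt(195.01)
d = 13.9646
13.9646 mm


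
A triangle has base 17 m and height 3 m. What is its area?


Shape: triangle
Base b = 17 m, Height h = 3 m
Formula: A = (1/2) * b * h
A = 0.5 * 17 * 3
A = 0.5 * 51
A = 25.5
25.5 m^2


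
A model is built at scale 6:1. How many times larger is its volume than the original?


Linear scale factor k = 6
Rule: under a linear scaling by k, volumes scale by k^3.
k^3 = 6 * 6 * 6
k^3 = 36 * 6
k^3 = 216
Volume scales by a factor of 216.
216 (dimensionless)


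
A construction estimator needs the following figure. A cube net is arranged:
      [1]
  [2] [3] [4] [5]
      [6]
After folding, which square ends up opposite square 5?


Net: cross layout. Take square 3 as the base (bottom).
Fold the four squares in the horizontal row up around 3: 2 -> left, 4 -> right, 5 wraps to the top.
Fold 1 and 6 up from 3: 1 -> back, 6 -> front.
Opposite pairs are therefore: (1, 6), (2, 4), (3, 5).
Face 5 is opposite face 3.
face 3


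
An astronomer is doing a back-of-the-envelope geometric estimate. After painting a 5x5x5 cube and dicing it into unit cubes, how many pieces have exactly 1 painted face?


Large cube: 5 x 5 x 5, cut into unit cubes.
n = 5, so n - 2 = 3
Cubes with 1 painted face lie in the interior of each face.
A cube has 6 faces; each contributes (n - 2)^2 = 9 such cubes.
Count = 6 * 9 = 54
54 unit cubes


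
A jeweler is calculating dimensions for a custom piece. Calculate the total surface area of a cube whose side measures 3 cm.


Shape: cube
Side s = 3 cm
A cube has 6 square faces.
Formula: SA = 6 * s^2
s^2 = 9
SA = 6 * 9
SA = 54
54 cm^2


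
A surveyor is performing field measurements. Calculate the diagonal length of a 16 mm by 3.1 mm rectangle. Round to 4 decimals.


Shape: rectangle (diagonal via Pythagoras)
Sides: 16 mm and 3.1 mm
Formula: d = sqrt(l^2 + w^2)
l^2 = 256, w^2 = 9.61
l^2 + w^2 = 265.61
d = sqrt(265.61)
d = 16.2975
16.2975 mm


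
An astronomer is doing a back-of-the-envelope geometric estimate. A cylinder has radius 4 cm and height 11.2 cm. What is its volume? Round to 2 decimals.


Shape: cylinder
Radius r = 4 cm, Height h = 11.2 cm
Formula: V = pi * r^2 * h
r^2 = 16
V = pi * 16 * 11.2
V = 179.2 * pi
V = 562.97
562.97 cm^3


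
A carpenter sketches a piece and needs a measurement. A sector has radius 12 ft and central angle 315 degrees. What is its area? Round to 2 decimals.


Shape: circular sector
Radius r = 12 ft, Angle = 315 degrees
Formula: A = (angle/360) * pi * r^2
r^2 = 144
Fraction of circle = 315/360
A = (315/360) * pi * 144
A = 126 * pi
A = 395.84
395.84 ft^2


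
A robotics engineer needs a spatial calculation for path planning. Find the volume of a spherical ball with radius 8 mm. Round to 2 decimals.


Shape: sphere
Radius r = 8 mm
Formula: V = (4/3) * pi * r^3
r^3 = 512
(4/3) * 512 = 682.666667
V = 682.666667 * pi
V = 2144.66
2144.66 mm^3


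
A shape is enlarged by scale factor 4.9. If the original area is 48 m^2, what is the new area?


Linear scale factor k = 4.9
Original area = 48 m^2
Rule: under a linear scaling by k, areas scale by k^2.
k^2 = 4.9^2 = 24.01
New area = 48 * 24.01
New area = 1152.48
1152.48 m^2


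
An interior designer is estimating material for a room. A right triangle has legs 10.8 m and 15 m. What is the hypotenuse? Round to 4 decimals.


Shape: right triangle
Legs a = 10.8 m, b = 15 m
Formula: c = sqrt(a^2 + b^2)
a^2 = 116.64, b^2 = 225
a^2 + b^2 = 341.64
c = sqrt(341.64)
c = 18.4835
18.4835 m


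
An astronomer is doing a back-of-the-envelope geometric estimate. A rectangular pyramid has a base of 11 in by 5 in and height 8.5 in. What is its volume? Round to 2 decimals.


Shape: rectangular pyramid
Base: 11 in x 5 in, Height h = 8.5 in
Formula: V = (1/3) * base_area * h
base_area = 11 * 5 = 55
base_area * h = 55 * 8.5 = 467.5
V = 467.5 / 3
V = 155.83
155.83 in^3


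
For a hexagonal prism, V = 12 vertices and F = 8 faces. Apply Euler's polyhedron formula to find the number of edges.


Polyhedron: hexagonal prism
Euler's formula for convex polyhedra: V - E + F = 2
Given: V = 12 vertices and F = 8 faces
Solve for E:
E = V + F - 2 = 12 + 8 - 2 = 18
18 edges


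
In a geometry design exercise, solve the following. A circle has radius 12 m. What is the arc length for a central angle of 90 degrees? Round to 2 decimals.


Shape: circular arc
Radius r = 12 m, Angle = 90 degrees
Formula: L = (angle/360) * 2 * pi * r
2 * pi * r = 24 * pi
L = (90/360) * 24 * pi
L = 6 * pi
L = 18.85
18.85 m


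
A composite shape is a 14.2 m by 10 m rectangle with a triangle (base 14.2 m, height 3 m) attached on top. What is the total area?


Composite shape: rectangle + triangle
Rectangle area = 14.2 * 10 = 142
Triangle area = 0.5 * 14.2 * 3 = 21.3
Total = 142 + 21.3
Total = 163.3
163.3 m^2


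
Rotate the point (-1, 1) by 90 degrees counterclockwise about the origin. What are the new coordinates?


Transformation: rotation about the origin
Original point: (-1, 1)
Rule for 90 deg counterclockwise: (x, y) -> (-y, x)
Apply: (-1, 1) -> (-1, -1)
(-1, -1)


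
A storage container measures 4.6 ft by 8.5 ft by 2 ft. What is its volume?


Shape: rectangular prism
l = 4.6 ft, w = 8.5 ft, h = 2 ft
Formula: V = l * w * h
V = 4.6 * 8.5 * 2
V = 39.1 * 2
V = 78.2
78.2 ft^3


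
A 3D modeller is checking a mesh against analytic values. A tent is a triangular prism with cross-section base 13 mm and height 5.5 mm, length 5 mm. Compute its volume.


Shape: triangular prism
Triangle base = 13 mm, triangle height = 5.5 mm, prism length L = 5 mm
Formula: V = (1/2 * b * h_tri) * L
Cross-section area = 0.5 * 13 * 5.5 = 35.75
V = 35.75 * 5
V = 178.75
178.75 mm^3


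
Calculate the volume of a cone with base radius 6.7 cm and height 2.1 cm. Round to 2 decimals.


Shape: cone
Radius r = 6.7 cm, Height h = 2.1 cm
Formula: V = (1/3) * pi * r^2 * h
r^2 = 44.89
pi * r^2 * h = pi * 44.89 * 2.1 = 94.269 * pi
V = 94.269 * pi / 3
V = 98.72
98.72 cm^3


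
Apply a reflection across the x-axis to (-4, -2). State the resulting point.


Transformation: reflection
Original point: (-4, -2)
Rule for reflection over the x-axis: (x, y) -> (x, -y)
Apply: (-4, -2) -> (-4, 2)
(-4, 2)


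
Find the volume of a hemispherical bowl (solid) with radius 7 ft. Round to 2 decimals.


Shape: hemisphere (half of a sphere)
Radius r = 7 ft
Formula: V = (1/2) * (4/3) * pi * r^3 = (2/3) * pi * r^3
r^3 = 343
(2/3) * 343 = 228.666667
V = 228.666667 * pi
V = 718.38
718.38 ft^3


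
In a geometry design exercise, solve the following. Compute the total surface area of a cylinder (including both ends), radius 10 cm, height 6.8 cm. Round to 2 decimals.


Shape: closed cylinder
Radius r = 10 cm, Height h = 6.8 cm
Formula: SA = 2*pi*r^2 + 2*pi*r*h = 2*pi*r*(r + h)
r + h = 16.8
2 * r * (r + h) = 2 * 10 * 16.8 = 336
SA = 336 * pi
SA = 1055.58
1055.58 cm^2


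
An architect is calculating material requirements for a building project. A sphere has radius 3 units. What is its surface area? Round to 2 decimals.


Shape: sphere
Radius r = 3 units
Formula: SA = 4 * pi * r^2
r^2 = 9
SA = 4 * pi * 9
SA = 36 * pi
SA = 113.1
113.1 units^2


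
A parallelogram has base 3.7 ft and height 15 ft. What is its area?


Shape: parallelogram
Base b = 3.7 ft, Height h = 15 ft
Formula: A = b * h
A = 3.7 * 15
A = 55.5
55.5 ft^2


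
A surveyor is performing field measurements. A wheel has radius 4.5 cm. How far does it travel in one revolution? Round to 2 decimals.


Shape: circle
Radius r = 4.5 cm
Formula: C = 2 * pi * r
C = 2 * pi * 4.5
C = 9 * pi
C = 28.27
28.27 cm


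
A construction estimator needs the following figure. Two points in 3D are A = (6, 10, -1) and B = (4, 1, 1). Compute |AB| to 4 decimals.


3D distance between two points
P1 = (6, 10, -1), P2 = (4, 1, 1)
Formula: d = sqrt((x2-x1)^2 + (y2-y1)^2 + (z2-z1)^2)
dx = 4 - 6 = -2
dy = 1 - 10 = -9
dz = 1 - -1 = 2
dx^2 + dy^2 + dz^2 = 4 + 81 + 4 = 89
d = sqrt(89)
d = 9.434
9.434 units


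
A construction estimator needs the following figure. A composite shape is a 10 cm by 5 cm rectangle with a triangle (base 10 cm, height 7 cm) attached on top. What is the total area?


Composite shape: rectangle + triangle
Rectangle area = 10 * 5 = 50
Triangle area = 0.5 * 10 * 7 = 35
Total = 50 + 35
Total = 85
85 cm^2


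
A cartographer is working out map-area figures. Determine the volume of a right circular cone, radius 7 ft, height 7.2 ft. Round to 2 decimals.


Shape: cone
Radius r = 7 ft, Height h = 7.2 ft
Formula: V = (1/3) * pi * r^2 * h
r^2 = 49
pi * r^2 * h = pi * 49 * 7.2 = 352.8 * pi
V = 352.8 * pi / 3
V = 369.45
369.45 ft^3


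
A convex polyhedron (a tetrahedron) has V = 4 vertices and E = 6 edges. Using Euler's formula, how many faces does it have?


Polyhedron: tetrahedron
Euler's formula for convex polyhedra: V - E + F = 2
Given: V = 4 vertices and E = 6 edges
Solve for F:
F = 2 + E - V = 2 + 6 - 4 = 4
4 faces


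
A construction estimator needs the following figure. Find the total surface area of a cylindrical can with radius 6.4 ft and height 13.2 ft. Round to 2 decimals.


Shape: closed cylinder
Radius r = 6.4 ft, Height h = 13.2 ft
Formula: SA = 2*pi*r^2 + 2*pi*r*h = 2*pi*r*(r + h)
r + h = 19.6
2 * r * (r + h) = 2 * 6.4 * 19.6 = 250.88
SA = 250.88 * pi
SA = 788.16
788.16 ft^2


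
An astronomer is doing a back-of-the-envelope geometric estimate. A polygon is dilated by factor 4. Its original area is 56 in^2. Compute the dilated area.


Linear scale factor k = 4
Original area = 56 in^2
Rule: under a linear scaling by k, areas scale by k^2.
k^2 = 4^2 = 16
New area = 56 * 16
New area = 896
896 in^2


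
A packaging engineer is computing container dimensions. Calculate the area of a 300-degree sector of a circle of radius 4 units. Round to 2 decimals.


Shape: circular sector
Radius r = 4 units, Angle = 300 degrees
Formula: A = (angle/360) * pi * r^2
r^2 = 16
Fraction of circle = 300/360
A = (300/360) * pi * 16
A = 13.333333 * pi
A = 41.89
41.89 units^2


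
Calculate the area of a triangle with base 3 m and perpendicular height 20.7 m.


Shape: triangle
Base b = 3 m, Height h = 20.7 m
Formula: A = (1/2) * b * h
A = 0.5 * 3 * 20.7
A = 0.5 * 62.1
A = 31.05
31.05 m^2


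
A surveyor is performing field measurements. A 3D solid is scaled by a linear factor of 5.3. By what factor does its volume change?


Linear scale factor k = 5.3
Rule: under a linear scaling by k, volumes scale by k^3.
k^3 = 5.3 * 5.3 * 5.3
k^3 = 28.09 * 5.3
k^3 = 148.877
Volume scales by a factor of 148.877.
148.877 (dimensionless)


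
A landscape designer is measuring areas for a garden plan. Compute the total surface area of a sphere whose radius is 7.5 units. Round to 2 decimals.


Shape: sphere
Radius r = 7.5 units
Formula: SA = 4 * pi * r^2
r^2 = 56.25
SA = 4 * pi * 56.25
SA = 225 * pi
SA = 706.86
706.86 units^2


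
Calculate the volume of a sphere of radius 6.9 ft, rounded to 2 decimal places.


Shape: sphere
Radius r = 6.9 ft
Formula: V = (4/3) * pi * r^3
r^3 = 328.509
(4/3) * 328.509 = 438.012
V = 438.012 * pi
V = 1376.06
1376.06 ft^3


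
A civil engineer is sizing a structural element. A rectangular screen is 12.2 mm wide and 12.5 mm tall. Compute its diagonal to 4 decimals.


Shape: rectangle (diagonal via Pythagoras)
Sides: 12.2 mm and 12.5 mm
Formula: d = sqrt(l^2 + w^2)
l^2 = 148.84, w^2 = 156.25
l^2 + w^2 = 305.09
d = sqrt(305.09)
d = 17.4668
17.4668 mm


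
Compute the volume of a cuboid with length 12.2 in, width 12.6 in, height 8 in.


Shape: rectangular prism
l = 12.2 in, w = 12.6 in, h = 8 in
Formula: V = l * w * h
V = 12.2 * 12.6 * 8
V = 153.72 * 8
V = 1229.76
1229.76 in^3


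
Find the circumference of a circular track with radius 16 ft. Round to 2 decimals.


Shape: circle
Radius r = 16 ft
Formula: C = 2 * pi * r
C = 2 * pi * 16
C = 32 * pi
C = 100.53
100.53 ft


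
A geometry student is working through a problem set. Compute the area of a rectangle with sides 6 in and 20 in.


Shape: rectangle
Length l = 6 in, Width w = 20 in
Formula: A = l * w
A = 6 * 20
A = 120
120 in^2


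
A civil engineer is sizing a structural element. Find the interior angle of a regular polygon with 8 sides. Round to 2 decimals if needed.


Shape: regular octagon (8 sides)
Formula: interior angle = (n - 2) * 180 / n
(n - 2) = 6
(n - 2) * 180 = 1080
angle = 1080 / 8
angle = 135
135 degrees


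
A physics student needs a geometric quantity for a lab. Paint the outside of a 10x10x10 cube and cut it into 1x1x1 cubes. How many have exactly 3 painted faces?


Large cube: 10 x 10 x 10, cut into unit cubes.
Cubes with 3 painted faces are at the corners. A cube always has 8 corners.
Count = 8
8 unit cubes


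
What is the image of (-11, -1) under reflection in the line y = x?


Transformation: reflection
Original point: (-11, -1)
Rule for reflection over y = x: (x, y) -> (y, x)
Apply: (-11, -1) -> (-1, -11)
(-1, -11)


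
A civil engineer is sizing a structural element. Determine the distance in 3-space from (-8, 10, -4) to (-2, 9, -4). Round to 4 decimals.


3D distance between two points
P1 = (-8, 10, -4), P2 = (-2, 9, -4)
Formula: d = sqrt((x2-x1)^2 + (y2-y1)^2 + (z2-z1)^2)
dx = -2 - -8 = 6
dy = 9 - 10 = -1
dz = -4 - -4 = 0
dx^2 + dy^2 + dz^2 = 36 + 1 + 0 = 37
d = sqrt(37)
d = 6.0828
6.0828 units


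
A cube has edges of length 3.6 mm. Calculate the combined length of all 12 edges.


Shape: cube
Side s = 3.6 mm
A cube has 12 edges, all equal.
Formula: total edge length = 12 * s
Total = 12 * 3.6
Total = 43.2
43.2 mm


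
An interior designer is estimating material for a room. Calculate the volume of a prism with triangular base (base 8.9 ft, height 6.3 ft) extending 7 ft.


Shape: triangular prism
Triangle base = 8.9 ft, triangle height = 6.3 ft, prism length L = 7 ft
Formula: V = (1/2 * b * h_tri) * L
Cross-section area = 0.5 * 8.9 * 6.3 = 28.035
V = 28.035 * 7
V = 196.245
196.245 ft^3


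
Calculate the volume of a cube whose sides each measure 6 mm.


Shape: cube
Side s = 6 mm
Formula: V = s^3
V = 6 * 6 * 6
V = 36 * 6
V = 216
216 mm^3


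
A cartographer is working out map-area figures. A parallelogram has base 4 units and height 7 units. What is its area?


Shape: parallelogram
Base b = 4 units, Height h = 7 units
Formula: A = b * h
A = 4 * 7
A = 28
28 units^2


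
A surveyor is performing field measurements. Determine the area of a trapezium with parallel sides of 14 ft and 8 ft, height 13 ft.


Shape: trapezoid
Parallel sides a = 14 ft, b = 8 ft; Height h = 13 ft
Formula: A = (a + b) * h / 2
a + b = 14 + 8 = 22
A = 22 * 13 / 2
A = 286 / 2
A = 143
143 ft^2


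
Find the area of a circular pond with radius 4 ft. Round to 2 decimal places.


Shape: circle
Radius r = 4 ft
Formula: A = pi * r^2
r^2 = 4^2 = 16
A = pi * 16
A = 50.27
50.27 ft^2


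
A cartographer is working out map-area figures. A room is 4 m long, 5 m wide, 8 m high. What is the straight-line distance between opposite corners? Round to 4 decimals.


Shape: rectangular box (space diagonal)
l = 4 m, w = 5 m, h = 8 m
Visualize: the diagonal of the base, then a right triangle with that diagonal and the height.
Formula: d = sqrt(l^2 + w^2 + h^2)
l^2 + w^2 + h^2 = 16 + 25 + 64 = 105
d = sqrt(105)
d = 10.247
10.247 m


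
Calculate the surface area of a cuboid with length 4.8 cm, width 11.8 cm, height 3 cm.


Shape: rectangular prism
l = 4.8 cm, w = 11.8 cm, h = 3 cm
Formula: SA = 2(lw + lh + wh)
lw = 56.64, lh = 14.4, wh = 35.4
lw + lh + wh = 106.44
SA = 2 * 106.44
SA = 212.88
212.88 cm^2


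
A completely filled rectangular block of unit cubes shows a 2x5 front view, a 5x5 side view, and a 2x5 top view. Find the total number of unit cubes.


Orthographic views of a solid rectangular block:
Front view 2 x 5 -> length = 2, height = 5
Side view 5 x 5 -> width = 5, height = 5 (consistent)
Top view 2 x 5 -> confirms length = 2, width = 5
The block is 2 x 5 x 5.
Total unit cubes = 2 * 5 * 5 = 50
50 unit cubes


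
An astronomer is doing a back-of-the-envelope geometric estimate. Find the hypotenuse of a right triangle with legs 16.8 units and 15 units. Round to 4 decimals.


Shape: right triangle
Legs a = 16.8 units, b = 15 units
Formula: c = sqrt(a^2 + b^2)
a^2 = 282.24, b^2 = 225
a^2 + b^2 = 507.24
c = sqrt(507.24)
c = 22.522
22.522 units


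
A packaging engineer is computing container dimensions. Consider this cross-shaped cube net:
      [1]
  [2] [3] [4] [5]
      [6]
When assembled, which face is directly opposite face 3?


Net: cross layout. Take square 3 as the base (bottom).
Fold the four squares in the horizontal row up around 3: 2 -> left, 4 -> right, 5 wraps to the top.
Fold 1 and 6 up from 3: 1 -> back, 6 -> front.
Opposite pairs are therefore: (1, 6), (2, 4), (3, 5).
Face 3 is opposite face 5.
face 5


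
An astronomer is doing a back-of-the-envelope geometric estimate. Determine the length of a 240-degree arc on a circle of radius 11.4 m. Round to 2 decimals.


Shape: circular arc
Radius r = 11.4 m, Angle = 240 degrees
Formula: L = (angle/360) * 2 * pi * r
2 * pi * r = 22.8 * pi
L = (240/360) * 22.8 * pi
L = 15.2 * pi
L = 47.75
47.75 m


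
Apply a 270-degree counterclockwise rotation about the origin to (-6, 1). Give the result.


Transformation: rotation about the origin
Original point: (-6, 1)
Rule for 270 deg counterclockwise: (x, y) -> (y, -x)
Apply: (-6, 1) -> (1, 6)
(1, 6)


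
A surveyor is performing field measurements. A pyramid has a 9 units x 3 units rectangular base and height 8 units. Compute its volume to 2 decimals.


Shape: rectangular pyramid
Base: 9 units x 3 units, Height h = 8 units
Formula: V = (1/3) * base_area * h
base_area = 9 * 3 = 27
base_area * h = 27 * 8 = 216
V = 216 / 3
V = 72
72 units^3


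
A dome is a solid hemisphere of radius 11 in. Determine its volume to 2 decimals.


Shape: hemisphere (half of a sphere)
Radius r = 11 in
Formula: V = (1/2) * (4/3) * pi * r^3 = (2/3) * pi * r^3
r^3 = 1331
(2/3) * 1331 = 887.333333
V = 887.333333 * pi
V = 2787.64
2787.64 in^3


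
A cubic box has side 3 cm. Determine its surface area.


Shape: cube
Side s = 3 cm
A cube has 6 square faces.
Formula: SA = 6 * s^2
s^2 = 9
SA = 6 * 9
SA = 54
54 cm^2


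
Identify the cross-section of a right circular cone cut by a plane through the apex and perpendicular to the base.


Solid: right circular cone
Cutting plane: through the apex and perpendicular to the base
Visualize the intersection of the plane with the solid's surface.
The boundary of the cut region is a isosceles triangle.
isosceles triangle


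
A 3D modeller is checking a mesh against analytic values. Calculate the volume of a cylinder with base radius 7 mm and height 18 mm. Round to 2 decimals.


Shape: cylinder
Radius r = 7 mm, Height h = 18 mm
Formula: V = pi * r^2 * h
r^2 = 49
V = pi * 49 * 18
V = 882 * pi
V = 2770.88
2770.88 mm^3


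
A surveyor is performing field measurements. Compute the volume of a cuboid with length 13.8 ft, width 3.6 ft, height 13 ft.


Shape: rectangular prism
l = 13.8 ft, w = 3.6 ft, h = 13 ft
Formula: V = l * w * h
V = 13.8 * 3.6 * 13
V = 49.68 * 13
V = 645.84
645.84 ft^3


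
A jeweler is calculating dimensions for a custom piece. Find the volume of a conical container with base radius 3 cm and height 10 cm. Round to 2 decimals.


Shape: cone
Radius r = 3 cm, Height h = 10 cm
Formula: V = (1/3) * pi * r^2 * h
r^2 = 9
pi * r^2 * h = pi * 9 * 10 = 90 * pi
V = 90 * pi / 3
V = 94.25
94.25 cm^3


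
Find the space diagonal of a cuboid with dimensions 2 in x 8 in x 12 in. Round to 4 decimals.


Shape: rectangular box (space diagonal)
l = 2 in, w = 8 in, h = 12 in
Visualize: the diagonal of the base, then a right triangle with that diagonal and the height.
Formula: d = sqrt(l^2 + w^2 + h^2)
l^2 + w^2 + h^2 = 4 + 64 + 144 = 212
d = sqrt(212)
d = 14.5602
14.5602 in


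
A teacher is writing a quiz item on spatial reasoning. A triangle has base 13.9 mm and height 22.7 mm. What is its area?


Shape: triangle
Base b = 13.9 mm, Height h = 22.7 mm
Formula: A = (1/2) * b * h
A = 0.5 * 13.9 * 22.7
A = 0.5 * 315.53
A = 157.765
157.765 mm^2


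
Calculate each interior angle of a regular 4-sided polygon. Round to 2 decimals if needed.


Shape: regular square (4 sides)
Formula: interior angle = (n - 2) * 180 / n
(n - 2) = 2
(n - 2) * 180 = 360
angle = 360 / 4
angle = 90
90 degrees


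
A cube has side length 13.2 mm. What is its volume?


Shape: cube
Side s = 13.2 mm
Formula: V = s^3
V = 13.2 * 13.2 * 13.2
V = 174.24 * 13.2
V = 2299.968
2299.968 mm^3


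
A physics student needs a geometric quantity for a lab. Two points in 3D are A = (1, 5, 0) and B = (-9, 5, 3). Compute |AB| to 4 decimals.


3D distance between two points
P1 = (1, 5, 0), P2 = (-9, 5, 3)
Formula: d = sqrt((x2-x1)^2 + (y2-y1)^2 + (z2-z1)^2)
dx = -9 - 1 = -10
dy = 5 - 5 = 0
dz = 3 - 0 = 3
dx^2 + dy^2 + dz^2 = 100 + 0 + 9 = 109
d = sqrt(109)
d = 10.4403
10.4403 units


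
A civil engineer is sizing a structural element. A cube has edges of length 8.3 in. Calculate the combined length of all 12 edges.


Shape: cube
Side s = 8.3 in
A cube has 12 edges, all equal.
Formula: total edge length = 12 * s
Total = 12 * 8.3
Total = 99.6
99.6 in


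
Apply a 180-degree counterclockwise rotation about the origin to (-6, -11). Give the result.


Transformation: rotation about the origin
Original point: (-6, -11)
Rule for 180 deg: (x, y) -> (-x, -y)
Apply: (-6, -11) -> (6, 11)
(6, 11)


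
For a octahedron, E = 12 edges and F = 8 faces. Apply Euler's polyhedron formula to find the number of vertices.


Polyhedron: octahedron
Euler's formula for convex polyhedra: V - E + F = 2
Given: E = 12 edges and F = 8 faces
Solve for V:
V = 2 + E - F = 2 + 12 - 8 = 6
6 vertices


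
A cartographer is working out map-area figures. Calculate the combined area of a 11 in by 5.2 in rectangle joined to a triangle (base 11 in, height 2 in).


Composite shape: rectangle + triangle
Rectangle area = 11 * 5.2 = 57.2
Triangle area = 0.5 * 11 * 2 = 11
Total = 57.2 + 11
Total = 68.2
68.2 in^2


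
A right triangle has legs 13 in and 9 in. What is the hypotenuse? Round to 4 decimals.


Shape: right triangle
Legs a = 13 in, b = 9 in
Formula: c = sqrt(a^2 + b^2)
a^2 = 169, b^2 = 81
a^2 + b^2 = 250
c = sqrt(250)
c = 15.8114
15.8114 in


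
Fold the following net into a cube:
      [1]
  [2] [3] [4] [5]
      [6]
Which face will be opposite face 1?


Net: cross layout. Take square 3 as the base (bottom).
Fold the four squares in the horizontal row up around 3: 2 -> left, 4 -> right, 5 wraps to the top.
Fold 1 and 6 up from 3: 1 -> back, 6 -> front.
Opposite pairs are therefore: (1, 6), (2, 4), (3, 5).
Face 1 is opposite face 6.
face 6


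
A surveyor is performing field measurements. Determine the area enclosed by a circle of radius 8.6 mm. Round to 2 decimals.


Shape: circle
Radius r = 8.6 mm
Formula: A = pi * r^2
r^2 = 8.6^2 = 73.96
A = pi * 73.96
A = 232.35
232.35 mm^2


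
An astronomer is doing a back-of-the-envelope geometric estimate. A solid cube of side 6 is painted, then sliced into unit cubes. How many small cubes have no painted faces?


Large cube: 6 x 6 x 6, cut into unit cubes.
n = 6, so n - 2 = 4
Unpainted cubes form the interior (n - 2)^3 block.
(n - 2)^3 = 4^3 = 64
64 unit cubes


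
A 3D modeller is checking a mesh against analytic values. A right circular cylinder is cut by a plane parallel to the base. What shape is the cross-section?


Solid: right circular cylinder
Cutting plane: parallel to the base
Visualize the intersection of the plane with the solid's surface.
The boundary of the cut region is a circle.
circle


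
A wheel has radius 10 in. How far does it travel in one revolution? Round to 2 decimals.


Shape: circle
Radius r = 10 in
Formula: C = 2 * pi * r
C = 2 * pi * 10
C = 20 * pi
C = 62.83
62.83 in


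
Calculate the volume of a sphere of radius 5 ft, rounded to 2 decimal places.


Shape: sphere
Radius r = 5 ft
Formula: V = (4/3) * pi * r^3
r^3 = 125
(4/3) * 125 = 166.666667
V = 166.666667 * pi
V = 523.6
523.6 ft^3


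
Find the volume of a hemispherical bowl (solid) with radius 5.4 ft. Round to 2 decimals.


Shape: hemisphere (half of a sphere)
Radius r = 5.4 ft
Formula: V = (1/2) * (4/3) * pi * r^3 = (2/3) * pi * r^3
r^3 = 157.464
(2/3) * 157.464 = 104.976
V = 104.976 * pi
V = 329.79
329.79 ft^3


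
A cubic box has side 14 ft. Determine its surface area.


Shape: cube
Side s = 14 ft
A cube has 6 square faces.
Formula: SA = 6 * s^2
s^2 = 196
SA = 6 * 196
SA = 1176
1176 ft^2


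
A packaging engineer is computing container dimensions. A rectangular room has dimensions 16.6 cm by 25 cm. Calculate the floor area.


Shape: rectangle
Length l = 16.6 cm, Width w = 25 cm
Formula: A = l * w
A = 16.6 * 25
A = 415
415 cm^2


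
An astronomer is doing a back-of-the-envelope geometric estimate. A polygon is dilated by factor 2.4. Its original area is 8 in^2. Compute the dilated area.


Linear scale factor k = 2.4
Original area = 8 in^2
Rule: under a linear scaling by k, areas scale by k^2.
k^2 = 2.4^2 = 5.76
New area = 8 * 5.76
New area = 46.08
46.08 in^2


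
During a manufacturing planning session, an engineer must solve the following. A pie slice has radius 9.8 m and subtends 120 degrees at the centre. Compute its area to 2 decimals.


Shape: circular sector
Radius r = 9.8 m, Angle = 120 degrees
Formula: A = (angle/360) * pi * r^2
r^2 = 96.04
Fraction of circle = 120/360
A = (120/360) * pi * 96.04
A = 32.013333 * pi
A = 100.57
100.57 m^2
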